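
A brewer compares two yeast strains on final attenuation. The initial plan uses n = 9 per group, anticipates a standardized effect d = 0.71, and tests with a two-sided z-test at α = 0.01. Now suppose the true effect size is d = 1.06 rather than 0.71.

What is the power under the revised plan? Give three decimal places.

Power ≈ 0.372

With d = 1.06: δ = d·√(n/2) = 1.06 × √(9/2) = 2.2486. Critical value z_{0.005} = 2.576.
Revised power = Φ(δ − 2.576) + Φ(−δ − 2.576) = Φ(-0.327) + Φ(-4.824) = 0.3717 + 0.0000 = 0.3717.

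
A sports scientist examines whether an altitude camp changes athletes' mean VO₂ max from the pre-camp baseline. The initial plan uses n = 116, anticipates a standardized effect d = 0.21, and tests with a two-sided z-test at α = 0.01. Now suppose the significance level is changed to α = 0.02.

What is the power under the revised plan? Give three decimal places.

Power ≈ 0.474

δ = d·√n = 0.21 × √116 = 2.2618 (unchanged). New critical value: z_{0.01} = 2.326.
Revised power = Φ(δ − 2.326) + Φ(−δ − 2.326) = Φ(-0.065) + Φ(-4.588) = 0.4743 + 0.0000 = 0.4743.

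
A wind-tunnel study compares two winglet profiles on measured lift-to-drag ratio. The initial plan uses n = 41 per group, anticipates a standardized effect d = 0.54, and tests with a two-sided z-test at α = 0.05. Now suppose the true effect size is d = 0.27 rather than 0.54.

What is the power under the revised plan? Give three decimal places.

With d = 0.27: δ = d·√(n/2) = 0.27 × √(41/2) = 1.2225. Critical value z_{0.025} = 1.960.
Revised power = Φ(δ − 1.960) + Φ(−δ − 1.960) = Φ(-0.737) + Φ(-3.182) = 0.2304 + 0.0007 = 0.2311.

Power ≈ 0.231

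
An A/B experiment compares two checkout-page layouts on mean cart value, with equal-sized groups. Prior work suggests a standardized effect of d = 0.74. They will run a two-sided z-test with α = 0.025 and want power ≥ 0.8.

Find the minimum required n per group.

n = 35 per group

Set Φ(δ − 2.241) = 0.8; then δ − 2.241 = Φ⁻¹(0.8) = 0.842, giving δ = 3.083.
(The Φ(−δ − z_{α/2}) term is vanishingly small for δ > 0 and is dropped in the standard sample-size formula.)
δ = d·√(n/2) ⇒ n = 2(δ/d)² = 2 × (3.083 / 0.74)² = 34.72.
Round up to the next whole unit.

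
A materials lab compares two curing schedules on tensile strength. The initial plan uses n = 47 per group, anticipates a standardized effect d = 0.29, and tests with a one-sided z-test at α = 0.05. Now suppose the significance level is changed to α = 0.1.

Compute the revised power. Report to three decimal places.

δ = d·√(n/2) = 0.29 × √(47/2) = 1.4058 (unchanged). New critical value: z_{0.1} = 1.282.
Revised power = P(Z > 1.282 − δ) = Φ(0.124) = 0.5495.

Power ≈ 0.549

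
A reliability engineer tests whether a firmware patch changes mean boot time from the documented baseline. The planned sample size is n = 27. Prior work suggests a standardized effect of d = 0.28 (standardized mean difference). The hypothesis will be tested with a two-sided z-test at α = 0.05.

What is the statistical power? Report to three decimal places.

Noncentrality parameter: δ = d·√n = 0.28 × √27 = 1.4549
Critical value for a two-sided test at α = 0.05: z_{α/2} = 1.960.
Power = Φ(δ − 1.960) + Φ(−δ − 1.960) = Φ(-0.505) + Φ(-3.415) = 0.3068 + 0.0003 = 0.3071.

Power ≈ 0.307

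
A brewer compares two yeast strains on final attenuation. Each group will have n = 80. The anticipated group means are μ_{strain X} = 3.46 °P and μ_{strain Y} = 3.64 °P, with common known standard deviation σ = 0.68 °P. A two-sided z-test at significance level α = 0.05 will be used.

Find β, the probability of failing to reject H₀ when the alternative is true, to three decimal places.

β ≈ 0.612

Standardized effect: d = |μ_{strain X} − μ_{strain Y}| / σ = |3.46 − 3.64| / 0.68 = 0.2647
Noncentrality parameter: δ = d·√(n/2) = 0.2647 × √(80/2) = 1.6741
Two-sided α = 0.05 → critical value z_{0.025} = 1.960.
Power = Φ(δ − 1.960) + Φ(−δ − 1.960) = Φ(-0.286) + Φ(-3.634) = 0.3875 + 0.0001 = 0.3876.
Type II error: β = 1 − power = 1 − 0.3876 = 0.6124.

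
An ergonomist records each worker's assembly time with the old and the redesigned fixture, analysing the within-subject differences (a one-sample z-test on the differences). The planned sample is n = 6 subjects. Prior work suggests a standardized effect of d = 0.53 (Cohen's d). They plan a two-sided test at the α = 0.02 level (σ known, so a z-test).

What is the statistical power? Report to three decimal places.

Power ≈ 0.152

Noncentrality parameter: δ = d·√n = 0.53 × √6 = 1.2982
Two-sided α = 0.02 → critical value z_{0.01} = 2.326.
Power = Φ(δ − 2.326) + Φ(−δ − 2.326) = Φ(-1.028) + Φ(-3.625) = 0.1519 + 0.0001 = 0.1521.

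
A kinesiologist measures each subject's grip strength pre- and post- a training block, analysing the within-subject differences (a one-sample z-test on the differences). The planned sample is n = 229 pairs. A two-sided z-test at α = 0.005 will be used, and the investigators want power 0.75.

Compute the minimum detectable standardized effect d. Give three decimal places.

Need Φ(δ − 2.807) = 0.75, so δ = 2.807 + 0.674 = 3.482.
(Lower-tail contribution to power is negligible for δ > 0.)
δ = d·√n ⇒ d = δ/√n = 3.482/√229 = 0.2301.

d ≈ 0.230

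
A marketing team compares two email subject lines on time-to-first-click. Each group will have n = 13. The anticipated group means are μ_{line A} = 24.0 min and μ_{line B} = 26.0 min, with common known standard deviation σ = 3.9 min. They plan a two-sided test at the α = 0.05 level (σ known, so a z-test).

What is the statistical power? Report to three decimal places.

Power ≈ 0.258

Standardized effect: d = |μ_{line A} − μ_{line B}| / σ = |24.0 − 26.0| / 3.9 = 0.5128
Noncentrality parameter: λ = d·√(n/2) = 0.5128 × √(13/2) = 1.3074
Two-sided α = 0.05 → critical value z_{0.025} = 1.960.
Power = Φ(λ − 1.960) + Φ(−λ − 1.960) = Φ(-0.653) + Φ(-3.267) = 0.2570 + 0.0005 = 0.2576.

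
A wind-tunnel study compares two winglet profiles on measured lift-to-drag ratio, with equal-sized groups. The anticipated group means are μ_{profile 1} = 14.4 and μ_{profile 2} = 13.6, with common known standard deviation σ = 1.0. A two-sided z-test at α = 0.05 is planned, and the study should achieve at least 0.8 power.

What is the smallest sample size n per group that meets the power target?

n = 25 per group

Standardized effect: d = |μ_{profile 1} − μ_{profile 2}| / σ = |14.4 − 13.6| / 1.0 = 0.8000
Set Φ(δ − 1.960) = 0.8; then δ − 1.960 = Φ⁻¹(0.8) = 0.842, giving δ = 2.802.
(For δ > 0 the lower-tail rejection region contributes negligibly to power, so the one-term inversion is standard.)
δ = d·√(n/2) ⇒ n = 2(δ/d)² = 2 × (2.802 / 0.8000)² = 24.53.
Round up to the next whole unit.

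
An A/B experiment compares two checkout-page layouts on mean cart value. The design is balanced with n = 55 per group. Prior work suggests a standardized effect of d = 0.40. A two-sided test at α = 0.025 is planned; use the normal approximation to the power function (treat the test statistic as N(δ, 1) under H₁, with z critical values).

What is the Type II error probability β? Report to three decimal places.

Noncentrality parameter: δ = d·√(n/2) = 0.40 × √(55/2) = 2.0976
Two-sided α = 0.025 → critical value z_{0.0125} = 2.241.
Power = Φ(δ − 2.241) + Φ(−δ − 2.241) = Φ(-0.144) + Φ(-4.339) = 0.4428 + 0.0000 = 0.4428.
Type II error: β = 1 − power = 1 − 0.4428 = 0.5572.

β ≈ 0.557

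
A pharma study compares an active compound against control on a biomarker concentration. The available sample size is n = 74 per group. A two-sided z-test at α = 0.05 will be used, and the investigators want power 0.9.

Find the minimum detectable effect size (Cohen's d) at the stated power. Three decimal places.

Required noncentrality: δ = z_{0.025} + z_{0.10} = 1.960 + 1.282 = 3.242.
(Lower-tail contribution to power is negligible for δ > 0.)
δ = d·√(n/2) ⇒ d = δ/√(n/2) = 3.242/√(74/2) = 0.5329.

d ≈ 0.533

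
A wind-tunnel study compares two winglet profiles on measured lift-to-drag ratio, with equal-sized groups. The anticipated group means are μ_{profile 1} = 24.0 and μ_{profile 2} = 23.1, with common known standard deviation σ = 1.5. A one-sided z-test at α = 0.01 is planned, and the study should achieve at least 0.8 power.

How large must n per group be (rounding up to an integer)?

n = 56 per group

Standardized effect: d = |μ_{profile 1} − μ_{profile 2}| / σ = |24.0 − 23.1| / 1.5 = 0.6000
Set Φ(δ − 2.326) = 0.8; then δ − 2.326 = Φ⁻¹(0.8) = 0.842, giving δ = 3.168.
δ = d·√(n/2) ⇒ n = 2(δ/d)² = 2 × (3.168 / 0.6000)² = 55.76.
Rounding up, n = 56 per group.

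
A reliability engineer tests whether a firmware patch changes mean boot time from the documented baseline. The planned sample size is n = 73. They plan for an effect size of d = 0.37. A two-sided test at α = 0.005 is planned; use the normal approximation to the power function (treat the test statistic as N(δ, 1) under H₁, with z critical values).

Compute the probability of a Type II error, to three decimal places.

β ≈ 0.362

Noncentrality parameter: λ = d·√n = 0.37 × √73 = 3.1613
Two-sided α = 0.005 → critical value z_{0.0025} = 2.807.
Power = Φ(λ − 2.807) + Φ(−λ − 2.807) = Φ(0.354) + Φ(-5.968) = 0.6384 + 0.0000 = 0.6384.
Type II error: β = 1 − power = 1 − 0.6384 = 0.3616.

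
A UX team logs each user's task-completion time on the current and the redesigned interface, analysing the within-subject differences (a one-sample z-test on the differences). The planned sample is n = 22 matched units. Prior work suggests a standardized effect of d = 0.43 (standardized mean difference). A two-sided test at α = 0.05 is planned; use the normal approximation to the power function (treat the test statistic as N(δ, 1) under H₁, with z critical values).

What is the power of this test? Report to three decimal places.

Noncentrality parameter: δ = d·√n = 0.43 × √22 = 2.0169
Critical value for a two-sided test at α = 0.05: z_{α/2} = 1.960.
Power = Φ(δ − 1.960) + Φ(−δ − 1.960) = Φ(0.057) + Φ(-3.977) = 0.5227 + 0.0000 = 0.5227.

Power ≈ 0.523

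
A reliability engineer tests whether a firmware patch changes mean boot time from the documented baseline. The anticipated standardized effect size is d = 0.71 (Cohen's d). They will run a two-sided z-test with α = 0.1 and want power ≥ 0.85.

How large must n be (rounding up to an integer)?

Set Φ(δ − 1.645) = 0.85; then δ − 1.645 = Φ⁻¹(0.85) = 1.036, giving δ = 2.681.
(Ignoring the negligible lower-tail rejection probability gives the usual closed-form inversion.)
δ = d·√n ⇒ n = (δ/d)² = (2.681 / 0.71)² = 14.26.
Rounding up, n = 15.

n = 15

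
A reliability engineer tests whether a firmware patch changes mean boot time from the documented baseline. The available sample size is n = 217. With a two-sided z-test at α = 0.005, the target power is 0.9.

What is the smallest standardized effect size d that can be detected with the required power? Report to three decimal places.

d ≈ 0.278

Required noncentrality: δ = z_{0.0025} + z_{0.10} = 2.807 + 1.282 = 4.089.
(Lower-tail contribution to power is negligible for δ > 0.)
δ = d·√n ⇒ d = δ/√n = 4.089/√217 = 0.2776.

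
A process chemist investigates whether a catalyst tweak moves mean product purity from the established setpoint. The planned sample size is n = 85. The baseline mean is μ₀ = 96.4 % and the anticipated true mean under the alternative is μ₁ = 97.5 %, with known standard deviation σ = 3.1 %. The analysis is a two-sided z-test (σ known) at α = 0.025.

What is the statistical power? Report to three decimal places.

Standardized effect: d = |μ₁ − μ₀| / σ = |97.5 − 96.4| / 3.1 = 0.3548
Noncentrality parameter: δ = d·√n = 0.3548 × √85 = 3.2715
Two-sided α = 0.025 → critical value z_{0.0125} = 2.241.
Power = Φ(δ − 2.241) + Φ(−δ − 2.241) = Φ(1.030) + Φ(-5.513) = 0.8485 + 0.0000 = 0.8485.

Power ≈ 0.849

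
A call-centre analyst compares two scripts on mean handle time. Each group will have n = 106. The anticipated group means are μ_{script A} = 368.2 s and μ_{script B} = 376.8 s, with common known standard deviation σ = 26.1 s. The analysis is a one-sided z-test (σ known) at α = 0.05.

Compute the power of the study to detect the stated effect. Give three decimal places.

Power ≈ 0.775

Standardized effect: d = |μ_{script A} − μ_{script B}| / σ = |368.2 − 376.8| / 26.1 = 0.3295
Noncentrality parameter: δ = d·√(n/2) = 0.3295 × √(106/2) = 2.3988
One-sided α = 0.05 → critical value z_{0.05} = 1.645.
Power = P(Z > 1.645 − δ) = Φ(0.754) = 0.7746.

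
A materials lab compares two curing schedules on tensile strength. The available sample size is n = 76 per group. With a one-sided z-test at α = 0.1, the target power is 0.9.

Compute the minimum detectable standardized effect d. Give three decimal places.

d ≈ 0.416

Required noncentrality: δ = z_{0.1} + z_{0.10} = 1.282 + 1.282 = 2.563.
δ = d·√(n/2) ⇒ d = δ/√(n/2) = 2.563/√(76/2) = 0.4158.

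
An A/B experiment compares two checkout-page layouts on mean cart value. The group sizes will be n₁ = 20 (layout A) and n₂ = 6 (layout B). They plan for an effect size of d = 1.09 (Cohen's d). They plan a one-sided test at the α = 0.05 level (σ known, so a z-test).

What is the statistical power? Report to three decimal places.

Noncentrality parameter: δ = d / √(1/n₁ + 1/n₂) = 1.09 / √(1/20 + 1/6) = 2.3417
One-sided α = 0.05 → critical value z_{0.05} = 1.645.
Power = Φ(δ − 1.645) = Φ(0.697) = 0.7570.

Power ≈ 0.757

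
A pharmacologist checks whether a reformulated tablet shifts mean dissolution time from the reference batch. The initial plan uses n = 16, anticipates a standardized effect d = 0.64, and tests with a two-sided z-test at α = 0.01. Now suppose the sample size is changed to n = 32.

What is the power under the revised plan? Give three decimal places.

Power ≈ 0.852

With n = 32: δ = d·√n = 0.64 × √32 = 3.6204. Critical value z_{0.005} = 2.576.
Revised power = Φ(δ − 2.576) + Φ(−δ − 2.576) = Φ(1.045) + Φ(-6.196) = 0.8519 + 0.0000 = 0.8519.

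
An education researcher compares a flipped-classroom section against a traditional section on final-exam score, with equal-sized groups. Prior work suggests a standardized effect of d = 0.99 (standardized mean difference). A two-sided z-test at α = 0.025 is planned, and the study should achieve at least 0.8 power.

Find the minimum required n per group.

For power 0.8 need Φ(δ − z_{0.0125}) = 0.8, so δ = z_{0.0125} + z_{0.20} = 2.241 + 0.842 = 3.083.
(For δ > 0 the lower-tail rejection region contributes negligibly to power, so the one-term inversion is standard.)
δ = d·√(n/2) ⇒ n = 2(δ/d)² = 2 × (3.083 / 0.99)² = 19.40.
Round up to the next whole unit.

n = 20 per group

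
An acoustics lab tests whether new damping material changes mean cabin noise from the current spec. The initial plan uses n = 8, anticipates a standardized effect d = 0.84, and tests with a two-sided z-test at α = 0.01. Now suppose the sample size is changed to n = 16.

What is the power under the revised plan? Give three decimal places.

Power ≈ 0.784

With n = 16: δ = d·√n = 0.84 × √16 = 3.3600. Critical value z_{0.005} = 2.576.
Revised power = Φ(δ − 2.576) + Φ(−δ − 2.576) = Φ(0.784) + Φ(-5.936) = 0.7835 + 0.0000 = 0.7835.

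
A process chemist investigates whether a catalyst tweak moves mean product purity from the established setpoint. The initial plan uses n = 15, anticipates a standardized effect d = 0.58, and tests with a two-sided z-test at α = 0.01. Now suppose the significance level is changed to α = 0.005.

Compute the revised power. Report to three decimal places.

Power ≈ 0.288

δ = d·√n = 0.58 × √15 = 2.2463 (unchanged). New critical value: z_{0.0025} = 2.807.
Revised power = Φ(δ − 2.807) + Φ(−δ − 2.807) = Φ(-0.561) + Φ(-5.053) = 0.2875 + 0.0000 = 0.2875.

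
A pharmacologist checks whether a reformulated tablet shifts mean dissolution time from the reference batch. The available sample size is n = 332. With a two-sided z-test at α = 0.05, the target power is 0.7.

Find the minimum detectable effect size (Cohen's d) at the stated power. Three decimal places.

Need Φ(δ − 1.960) = 0.7, so δ = 1.960 + 0.524 = 2.484.
(Lower-tail contribution to power is negligible for δ > 0.)
δ = d·√n ⇒ d = δ/√n = 2.484/√332 = 0.1363.

d ≈ 0.136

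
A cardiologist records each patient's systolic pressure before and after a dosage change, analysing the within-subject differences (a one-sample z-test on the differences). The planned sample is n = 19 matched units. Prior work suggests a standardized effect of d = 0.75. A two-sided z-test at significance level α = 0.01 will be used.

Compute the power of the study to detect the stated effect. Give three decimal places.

Power ≈ 0.756

Noncentrality parameter: δ = d·√n = 0.75 × √19 = 3.2692
Critical value for a two-sided test at α = 0.01: z_{α/2} = 2.576.
Power = Φ(δ − 2.576) + Φ(−δ − 2.576) = Φ(0.693) + Φ(-5.845) = 0.7560 + 0.0000 = 0.7560.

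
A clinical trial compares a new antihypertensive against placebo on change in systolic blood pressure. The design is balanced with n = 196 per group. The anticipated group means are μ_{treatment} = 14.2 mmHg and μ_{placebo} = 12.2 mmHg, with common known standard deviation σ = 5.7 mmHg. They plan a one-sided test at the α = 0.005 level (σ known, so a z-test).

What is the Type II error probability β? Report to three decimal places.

β ≈ 0.185

Standardized effect: d = |μ_{treatment} − μ_{placebo}| / σ = |14.2 − 12.2| / 5.7 = 0.3509
Noncentrality parameter: δ = d·√(n/2) = 0.3509 × √(196/2) = 3.4735
One-sided α = 0.005 → critical value z_{0.005} = 2.576.
Power = P(Z > 2.576 − δ) = Φ(0.898) = 0.8153.
Type II error: β = 1 − power = 1 − 0.8153 = 0.1847.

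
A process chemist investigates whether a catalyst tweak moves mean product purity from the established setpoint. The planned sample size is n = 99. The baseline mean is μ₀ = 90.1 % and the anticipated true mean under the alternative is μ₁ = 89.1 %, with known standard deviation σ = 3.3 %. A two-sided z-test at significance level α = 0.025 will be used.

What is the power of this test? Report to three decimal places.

Standardized effect: d = |μ₁ − μ₀| / σ = |89.1 − 90.1| / 3.3 = 0.3030
Noncentrality parameter: δ = d·√n = 0.3030 × √99 = 3.0151
Two-sided α = 0.025 → critical value z_{0.0125} = 2.241.
Power = Φ(δ − 2.241) + Φ(−δ − 2.241) = Φ(0.774) + Φ(-5.257) = 0.7804 + 0.0000 = 0.7804.

Power ≈ 0.780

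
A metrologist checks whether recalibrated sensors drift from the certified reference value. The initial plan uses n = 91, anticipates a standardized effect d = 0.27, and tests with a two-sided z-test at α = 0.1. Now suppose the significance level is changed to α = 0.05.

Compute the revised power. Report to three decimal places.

Power ≈ 0.731

δ = d·√n = 0.27 × √91 = 2.5756 (unchanged). New critical value: z_{0.025} = 1.960.
Revised power = Φ(δ − 1.960) + Φ(−δ − 1.960) = Φ(0.616) + Φ(-4.536) = 0.7309 + 0.0000 = 0.7309.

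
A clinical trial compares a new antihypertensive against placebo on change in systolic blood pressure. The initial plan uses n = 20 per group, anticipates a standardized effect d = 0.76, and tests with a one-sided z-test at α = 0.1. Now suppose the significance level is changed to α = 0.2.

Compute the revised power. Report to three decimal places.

Power ≈ 0.941

δ = d·√(n/2) = 0.76 × √(20/2) = 2.4033 (unchanged). New critical value: z_{0.2} = 0.842.
Revised power = P(Z > 0.842 − δ) = Φ(1.562) = 0.9408.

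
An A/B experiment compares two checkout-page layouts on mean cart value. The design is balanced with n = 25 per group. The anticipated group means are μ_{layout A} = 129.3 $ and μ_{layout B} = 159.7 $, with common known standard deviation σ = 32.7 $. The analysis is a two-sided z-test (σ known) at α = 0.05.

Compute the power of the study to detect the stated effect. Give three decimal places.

Power ≈ 0.908

Standardized effect: d = |μ_{layout A} − μ_{layout B}| / σ = |129.3 − 159.7| / 32.7 = 0.9297
Noncentrality parameter: δ = d·√(n/2) = 0.9297 × √(25/2) = 3.2869
Two-sided α = 0.05 → critical value z_{0.025} = 1.960.
Power = Φ(δ − 1.960) + Φ(−δ − 1.960) = Φ(1.327) + Φ(-5.247) = 0.9077 + 0.0000 = 0.9077.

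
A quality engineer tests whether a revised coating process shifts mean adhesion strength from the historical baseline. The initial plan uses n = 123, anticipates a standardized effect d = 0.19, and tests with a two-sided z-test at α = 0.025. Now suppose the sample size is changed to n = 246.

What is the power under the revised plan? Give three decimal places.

With n = 246: δ = d·√n = 0.19 × √246 = 2.9800. Critical value z_{0.0125} = 2.241.
Revised power = Φ(δ − 2.241) + Φ(−δ − 2.241) = Φ(0.739) + Φ(-5.221) = 0.7699 + 0.0000 = 0.7699.

Power ≈ 0.770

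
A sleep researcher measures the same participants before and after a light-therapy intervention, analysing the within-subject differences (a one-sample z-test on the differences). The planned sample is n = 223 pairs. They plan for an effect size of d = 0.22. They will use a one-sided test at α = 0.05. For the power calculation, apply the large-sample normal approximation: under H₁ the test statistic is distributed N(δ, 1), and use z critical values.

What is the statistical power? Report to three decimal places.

Noncentrality parameter: δ = d·√n = 0.22 × √223 = 3.2853
Critical value for a one-sided test at α = 0.05: z_α = 1.645.
Power = Φ(δ − 1.645) = Φ(1.640) = 0.9495.

Power ≈ 0.950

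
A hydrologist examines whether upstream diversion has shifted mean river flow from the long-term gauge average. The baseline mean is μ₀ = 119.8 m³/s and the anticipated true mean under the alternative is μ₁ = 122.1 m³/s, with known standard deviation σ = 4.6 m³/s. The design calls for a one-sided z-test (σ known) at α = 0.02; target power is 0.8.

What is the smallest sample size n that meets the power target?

Standardized effect: d = |μ₁ − μ₀| / σ = |122.1 − 119.8| / 4.6 = 0.5000
Set Φ(δ − 2.054) = 0.8; then δ − 2.054 = Φ⁻¹(0.8) = 0.842, giving δ = 2.895.
δ = d·√n ⇒ n = (δ/d)² = (2.895 / 0.5000)² = 33.53.
Round up to the next whole unit.

n = 34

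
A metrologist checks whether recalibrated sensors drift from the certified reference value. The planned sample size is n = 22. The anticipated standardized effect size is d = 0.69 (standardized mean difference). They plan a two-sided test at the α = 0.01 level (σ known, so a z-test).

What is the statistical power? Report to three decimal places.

Power ≈ 0.746

Noncentrality parameter: λ = d·√n = 0.69 × √22 = 3.2364
Critical value for a two-sided test at α = 0.01: z_{α/2} = 2.576.
Power = Φ(λ − 2.576) + Φ(−λ − 2.576) = Φ(0.661) + Φ(-5.812) = 0.7456 + 0.0000 = 0.7456.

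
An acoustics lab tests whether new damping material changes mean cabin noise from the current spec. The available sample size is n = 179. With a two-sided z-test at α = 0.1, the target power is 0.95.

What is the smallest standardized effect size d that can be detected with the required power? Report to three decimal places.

d ≈ 0.246

Need Φ(δ − 1.645) = 0.95, so δ = 1.645 + 1.645 = 3.290.
(Lower-tail contribution to power is negligible for δ > 0.)
δ = d·√n ⇒ d = δ/√n = 3.290/√179 = 0.2459.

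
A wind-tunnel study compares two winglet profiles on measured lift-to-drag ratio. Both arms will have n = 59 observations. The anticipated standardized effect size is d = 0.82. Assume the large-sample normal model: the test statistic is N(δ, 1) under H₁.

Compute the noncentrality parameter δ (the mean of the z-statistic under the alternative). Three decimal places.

δ ≈ 4.454

The noncentrality parameter scales effect size by the design's sample-size factor: δ = d·√(n/2) = 0.82 × √(59/2) = 4.4537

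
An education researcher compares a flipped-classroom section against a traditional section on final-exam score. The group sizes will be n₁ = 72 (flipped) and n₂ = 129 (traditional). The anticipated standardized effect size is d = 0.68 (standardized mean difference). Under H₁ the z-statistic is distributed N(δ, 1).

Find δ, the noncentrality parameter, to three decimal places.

δ ≈ 4.622

The noncentrality parameter scales effect size by the design's sample-size factor: δ = d / √(1/n₁ + 1/n₂) = 0.68 / √(1/72 + 1/129) = 4.6224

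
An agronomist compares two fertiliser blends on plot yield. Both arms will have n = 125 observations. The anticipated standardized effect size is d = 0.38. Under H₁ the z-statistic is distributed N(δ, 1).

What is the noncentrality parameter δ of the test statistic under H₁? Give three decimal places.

δ = d·√(n/2) = 0.38 × √(125/2) = 3.0042

δ ≈ 3.004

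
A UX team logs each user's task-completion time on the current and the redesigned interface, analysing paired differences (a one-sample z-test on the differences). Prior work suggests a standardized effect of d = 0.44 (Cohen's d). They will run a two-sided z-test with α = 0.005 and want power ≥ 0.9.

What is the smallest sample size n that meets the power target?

n = 87

Set Φ(δ − 2.807) = 0.9; then δ − 2.807 = Φ⁻¹(0.9) = 1.282, giving δ = 4.089.
(For δ > 0 the lower-tail rejection region contributes negligibly to power, so the one-term inversion is standard.)
δ = d·√n ⇒ n = (δ/d)² = (4.089 / 0.44)² = 86.35.
Round up to the next whole unit.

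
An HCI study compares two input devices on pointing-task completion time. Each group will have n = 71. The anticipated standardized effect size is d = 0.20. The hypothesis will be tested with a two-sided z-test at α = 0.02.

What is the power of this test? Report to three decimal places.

Noncentrality parameter: δ = d·√(n/2) = 0.20 × √(71/2) = 1.1916
Critical value for a two-sided test at α = 0.02: z_{α/2} = 2.326.
Power = Φ(δ − 2.326) + Φ(−δ − 2.326) = Φ(-1.135) + Φ(-3.518) = 0.1282 + 0.0002 = 0.1285.

Power ≈ 0.128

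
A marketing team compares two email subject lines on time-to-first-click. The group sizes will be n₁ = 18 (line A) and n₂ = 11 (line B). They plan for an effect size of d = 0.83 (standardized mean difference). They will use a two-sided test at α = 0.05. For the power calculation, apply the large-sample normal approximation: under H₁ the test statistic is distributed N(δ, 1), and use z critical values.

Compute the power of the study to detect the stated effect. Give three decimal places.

Noncentrality parameter: δ = d / √(1/n₁ + 1/n₂) = 0.83 / √(1/18 + 1/11) = 2.1688
Two-sided α = 0.05 → critical value z_{0.025} = 1.960.
Power = Φ(δ − 1.960) + Φ(−δ − 1.960) = Φ(0.209) + Φ(-4.129) = 0.5827 + 0.0000 = 0.5827.

Power ≈ 0.583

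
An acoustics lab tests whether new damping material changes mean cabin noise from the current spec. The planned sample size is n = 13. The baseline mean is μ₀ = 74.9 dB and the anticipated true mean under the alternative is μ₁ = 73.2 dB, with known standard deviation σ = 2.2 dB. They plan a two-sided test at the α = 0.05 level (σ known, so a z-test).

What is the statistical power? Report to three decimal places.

Standardized effect: d = |μ₁ − μ₀| / σ = |73.2 − 74.9| / 2.2 = 0.7727
Noncentrality parameter: λ = d·√n = 0.7727 × √13 = 2.7861
Critical value for a two-sided test at α = 0.05: z_{α/2} = 1.960.
Power = Φ(λ − 1.960) + Φ(−λ − 1.960) = Φ(0.826) + Φ(-4.746) = 0.7956 + 0.0000 = 0.7956.

Power ≈ 0.796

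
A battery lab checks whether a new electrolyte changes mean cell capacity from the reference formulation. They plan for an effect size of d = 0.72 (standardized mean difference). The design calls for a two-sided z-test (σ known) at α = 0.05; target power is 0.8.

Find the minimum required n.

For power 0.8 need Φ(δ − z_{0.025}) = 0.8, so δ = z_{0.025} + z_{0.20} = 1.960 + 0.842 = 2.802.
(Ignoring the negligible lower-tail rejection probability gives the usual closed-form inversion.)
δ = d·√n ⇒ n = (δ/d)² = (2.802 / 0.72)² = 15.14.
Rounding up, n = 16.

n = 16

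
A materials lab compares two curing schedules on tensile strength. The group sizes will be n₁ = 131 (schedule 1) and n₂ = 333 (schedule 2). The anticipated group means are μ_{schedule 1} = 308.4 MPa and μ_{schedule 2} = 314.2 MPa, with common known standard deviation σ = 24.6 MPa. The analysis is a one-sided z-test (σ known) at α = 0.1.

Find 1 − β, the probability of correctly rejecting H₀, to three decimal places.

Standardized effect: d = |μ_{schedule 1} − μ_{schedule 2}| / σ = |308.4 − 314.2| / 24.6 = 0.2358
Noncentrality parameter: λ = d / √(1/n₁ + 1/n₂) = 0.2358 / √(1/131 + 1/333) = 2.2861
Critical value for a one-sided test at α = 0.1: z_α = 1.282.
Power = P(Z > 1.282 − λ) = Φ(1.005) = 0.8424.

Power ≈ 0.842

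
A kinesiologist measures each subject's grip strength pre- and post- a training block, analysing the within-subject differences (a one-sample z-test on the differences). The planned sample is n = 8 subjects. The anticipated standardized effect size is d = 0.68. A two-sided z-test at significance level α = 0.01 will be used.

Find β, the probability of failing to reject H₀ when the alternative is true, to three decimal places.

Noncentrality parameter: δ = d·√n = 0.68 × √8 = 1.9233
Two-sided α = 0.01 → critical value z_{0.005} = 2.576.
Power = Φ(δ − 2.576) + Φ(−δ − 2.576) = Φ(-0.652) + Φ(-4.499) = 0.2570 + 0.0000 = 0.2570.
Type II error: β = 1 − power = 1 − 0.2570 = 0.7430.

β ≈ 0.743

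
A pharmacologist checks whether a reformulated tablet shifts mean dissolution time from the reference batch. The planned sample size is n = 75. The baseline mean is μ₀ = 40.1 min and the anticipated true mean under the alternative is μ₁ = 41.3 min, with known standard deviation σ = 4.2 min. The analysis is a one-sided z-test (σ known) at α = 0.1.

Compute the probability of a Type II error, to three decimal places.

β ≈ 0.116

Standardized effect: d = |μ₁ − μ₀| / σ = |41.3 − 40.1| / 4.2 = 0.2857
Noncentrality parameter: δ = d·√n = 0.2857 × √75 = 2.4744
Critical value for a one-sided test at α = 0.1: z_α = 1.282.
Power = Φ(δ − 1.282) = Φ(1.193) = 0.8835.
Type II error: β = 1 − power = 1 − 0.8835 = 0.1165.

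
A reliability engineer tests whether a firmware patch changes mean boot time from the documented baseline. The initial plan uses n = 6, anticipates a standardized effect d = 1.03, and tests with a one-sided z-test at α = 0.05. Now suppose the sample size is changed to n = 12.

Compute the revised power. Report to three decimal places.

With n = 12: δ = d·√n = 1.03 × √12 = 3.5680. Critical value z_{0.05} = 1.645.
Revised power = P(Z > 1.645 − δ) = Φ(1.923) = 0.9728.

Power ≈ 0.973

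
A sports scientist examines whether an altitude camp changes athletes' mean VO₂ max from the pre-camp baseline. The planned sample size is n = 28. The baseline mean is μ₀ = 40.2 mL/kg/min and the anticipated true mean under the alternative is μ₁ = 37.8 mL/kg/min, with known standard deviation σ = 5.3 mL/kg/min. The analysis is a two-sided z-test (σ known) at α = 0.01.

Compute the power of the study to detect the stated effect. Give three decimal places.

Standardized effect: d = |μ₁ − μ₀| / σ = |37.8 − 40.2| / 5.3 = 0.4528
Noncentrality parameter: δ = d·√n = 0.4528 × √28 = 2.3962
Critical value for a two-sided test at α = 0.01: z_{α/2} = 2.576.
Power = Φ(δ − 2.576) + Φ(−δ − 2.576) = Φ(-0.180) + Φ(-4.972) = 0.4287 + 0.0000 = 0.4287.

Power ≈ 0.429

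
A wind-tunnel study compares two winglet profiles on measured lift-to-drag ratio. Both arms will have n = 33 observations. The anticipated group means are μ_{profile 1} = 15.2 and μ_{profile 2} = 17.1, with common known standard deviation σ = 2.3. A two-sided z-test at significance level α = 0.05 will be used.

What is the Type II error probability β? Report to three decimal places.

β ≈ 0.081

Standardized effect: d = |μ_{profile 1} − μ_{profile 2}| / σ = |15.2 − 17.1| / 2.3 = 0.8261
Noncentrality parameter: δ = d·√(n/2) = 0.8261 × √(33/2) = 3.3556
Two-sided α = 0.05 → critical value z_{0.025} = 1.960.
Power = Φ(δ − 1.960) + Φ(−δ − 1.960) = Φ(1.396) + Φ(-5.316) = 0.9186 + 0.0000 = 0.9186.
Type II error: β = 1 − power = 1 − 0.9186 = 0.0814.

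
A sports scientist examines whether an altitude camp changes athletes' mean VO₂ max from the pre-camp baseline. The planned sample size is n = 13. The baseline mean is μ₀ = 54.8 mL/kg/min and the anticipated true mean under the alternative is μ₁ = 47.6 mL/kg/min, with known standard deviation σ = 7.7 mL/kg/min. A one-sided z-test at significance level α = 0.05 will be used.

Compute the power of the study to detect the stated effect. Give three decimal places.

Standardized effect: d = |μ₁ − μ₀| / σ = |47.6 − 54.8| / 7.7 = 0.9351
Noncentrality parameter: δ = d·√n = 0.9351 × √13 = 3.3714
Critical value for a one-sided test at α = 0.05: z_α = 1.645.
Power = P(Z > 1.645 − δ) = Φ(1.727) = 0.9579.

Power ≈ 0.958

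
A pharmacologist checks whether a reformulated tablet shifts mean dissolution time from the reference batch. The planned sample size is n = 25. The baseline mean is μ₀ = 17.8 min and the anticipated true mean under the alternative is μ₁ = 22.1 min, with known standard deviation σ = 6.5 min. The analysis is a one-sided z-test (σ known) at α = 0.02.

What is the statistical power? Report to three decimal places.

Standardized effect: d = |μ₁ − μ₀| / σ = |22.1 − 17.8| / 6.5 = 0.6615
Noncentrality parameter: δ = d·√n = 0.6615 × √25 = 3.3077
Critical value for a one-sided test at α = 0.02: z_α = 2.054.
Power = P(Z > 2.054 − δ) = Φ(1.254) = 0.8951.

Power ≈ 0.895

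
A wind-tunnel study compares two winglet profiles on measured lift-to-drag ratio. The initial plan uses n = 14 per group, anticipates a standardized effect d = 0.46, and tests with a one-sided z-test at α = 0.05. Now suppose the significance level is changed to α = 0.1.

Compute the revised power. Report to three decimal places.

Power ≈ 0.474

δ = d·√(n/2) = 0.46 × √(14/2) = 1.2170 (unchanged). New critical value: z_{0.1} = 1.282.
Revised power = Φ(δ − 1.282) = Φ(-0.065) = 0.4743.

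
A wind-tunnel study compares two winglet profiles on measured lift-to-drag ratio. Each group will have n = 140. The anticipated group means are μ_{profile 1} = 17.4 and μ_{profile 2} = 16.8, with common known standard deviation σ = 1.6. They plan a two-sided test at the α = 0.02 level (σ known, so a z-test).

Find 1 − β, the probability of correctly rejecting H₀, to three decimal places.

Power ≈ 0.791

Standardized effect: d = |μ_{profile 1} − μ_{profile 2}| / σ = |17.4 − 16.8| / 1.6 = 0.3750
Noncentrality parameter: δ = d·√(n/2) = 0.3750 × √(140/2) = 3.1375
Critical value for a two-sided test at α = 0.02: z_{α/2} = 2.326.
Power = Φ(δ − 2.326) + Φ(−δ − 2.326) = Φ(0.811) + Φ(-5.464) = 0.7914 + 0.0000 = 0.7914.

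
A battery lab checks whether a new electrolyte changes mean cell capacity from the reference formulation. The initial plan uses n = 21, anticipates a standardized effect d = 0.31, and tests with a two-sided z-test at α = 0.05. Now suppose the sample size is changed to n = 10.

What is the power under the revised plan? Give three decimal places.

With n = 10: δ = d·√n = 0.31 × √10 = 0.9803. Critical value z_{0.025} = 1.960.
Revised power = Φ(δ − 1.960) + Φ(−δ − 1.960) = Φ(-0.980) + Φ(-2.940) = 0.1636 + 0.0016 = 0.1653.

Power ≈ 0.165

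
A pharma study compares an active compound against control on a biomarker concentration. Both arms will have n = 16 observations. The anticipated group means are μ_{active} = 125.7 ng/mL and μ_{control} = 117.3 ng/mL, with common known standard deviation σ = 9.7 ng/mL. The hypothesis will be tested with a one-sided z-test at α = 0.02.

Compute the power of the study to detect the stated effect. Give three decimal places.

Power ≈ 0.654

Standardized effect: d = |μ_{active} − μ_{control}| / σ = |125.7 − 117.3| / 9.7 = 0.8660
Noncentrality parameter: δ = d·√(n/2) = 0.8660 × √(16/2) = 2.4494
Critical value for a one-sided test at α = 0.02: z_α = 2.054.
Power = Φ(δ − 2.054) = Φ(0.396) = 0.6538.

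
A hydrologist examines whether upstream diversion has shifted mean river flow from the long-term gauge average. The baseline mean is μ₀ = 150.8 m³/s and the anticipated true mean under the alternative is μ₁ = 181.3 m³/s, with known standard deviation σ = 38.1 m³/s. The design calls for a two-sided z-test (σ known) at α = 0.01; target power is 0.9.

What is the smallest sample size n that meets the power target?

Standardized effect: d = |μ₁ − μ₀| / σ = |181.3 − 150.8| / 38.1 = 0.8005
For power 0.9 need Φ(δ − z_{0.005}) = 0.9, so δ = z_{0.005} + z_{0.10} = 2.576 + 1.282 = 3.857.
(The Φ(−δ − z_{α/2}) term is vanishingly small for δ > 0 and is dropped in the standard sample-size formula.)
δ = d·√n ⇒ n = (δ/d)² = (3.857 / 0.8005)² = 23.22.
Rounding up, n = 24.

n = 24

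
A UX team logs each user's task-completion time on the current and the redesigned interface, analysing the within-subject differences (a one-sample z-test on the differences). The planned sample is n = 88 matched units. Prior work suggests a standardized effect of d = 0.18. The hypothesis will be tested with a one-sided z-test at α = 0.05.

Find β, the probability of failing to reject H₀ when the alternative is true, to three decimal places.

Noncentrality parameter: δ = d·√n = 0.18 × √88 = 1.6885
Critical value for a one-sided test at α = 0.05: z_α = 1.645.
Power = P(Z > 1.645 − δ) = Φ(0.044) = 0.5174.
Type II error: β = 1 − power = 1 − 0.5174 = 0.4826.

β ≈ 0.483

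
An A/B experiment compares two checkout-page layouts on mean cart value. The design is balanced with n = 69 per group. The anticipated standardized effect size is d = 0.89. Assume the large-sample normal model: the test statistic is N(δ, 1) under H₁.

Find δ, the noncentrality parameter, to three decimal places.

The noncentrality parameter scales effect size by the design's sample-size factor: δ = d·√(n/2) = 0.89 × √(69/2) = 5.2276

δ ≈ 5.228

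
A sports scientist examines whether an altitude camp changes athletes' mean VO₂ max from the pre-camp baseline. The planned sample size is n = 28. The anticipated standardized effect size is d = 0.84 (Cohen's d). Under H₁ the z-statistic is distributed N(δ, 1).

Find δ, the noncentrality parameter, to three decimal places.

δ ≈ 4.445

The noncentrality parameter scales effect size by the design's sample-size factor: δ = d·√n = 0.84 × √28 = 4.4449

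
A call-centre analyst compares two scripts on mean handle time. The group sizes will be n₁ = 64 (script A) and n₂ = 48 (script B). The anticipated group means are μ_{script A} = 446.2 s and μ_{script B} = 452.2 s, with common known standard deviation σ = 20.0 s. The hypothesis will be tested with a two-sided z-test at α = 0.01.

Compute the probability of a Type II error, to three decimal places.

Standardized effect: d = |μ_{script A} − μ_{script B}| / σ = |446.2 − 452.2| / 20.0 = 0.3000
Noncentrality parameter: δ = d / √(1/n₁ + 1/n₂) = 0.3000 / √(1/64 + 1/48) = 1.5712
Critical value for a two-sided test at α = 0.01: z_{α/2} = 2.576.
Power = Φ(δ − 2.576) + Φ(−δ − 2.576) = Φ(-1.005) + Φ(-4.147) = 0.1575 + 0.0000 = 0.1575.
Type II error: β = 1 − power = 1 − 0.1575 = 0.8425.

β ≈ 0.842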